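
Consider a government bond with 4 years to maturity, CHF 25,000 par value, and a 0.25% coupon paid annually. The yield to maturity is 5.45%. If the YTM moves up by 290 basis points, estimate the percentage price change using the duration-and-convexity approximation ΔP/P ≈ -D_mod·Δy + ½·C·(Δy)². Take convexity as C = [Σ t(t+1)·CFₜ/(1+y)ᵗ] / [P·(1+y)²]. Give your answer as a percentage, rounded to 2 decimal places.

-10.20%

With y = 0.0545:
  t   CF        PV=CF/(1+0.0545)^t    t·PV        t(t+1)·PV
  1        62.50        59.2698        59.2698         118.5396
  2        62.50        56.2065       112.4131         337.2392
  3        62.50        53.3016       159.9048         639.6192
  4    25,062.50    20,269.2675    81,077.0699     405,385.3495
  Σ                 20,438.0454    81,408.6576     406,480.7475
P = 20,438.0454; D_Mac = 3.98319 yrs; D_mod = 3.77733 yrs; C = 17.88576.
Duration effect: -3.77733 × (+0.029) = -0.109542
Convexity effect: 0.5 × 17.88576 × (0.029)² = +0.0075210
ΔP/P ≈ -0.109542 + 0.0075210 = -0.102022 = -10.2022%.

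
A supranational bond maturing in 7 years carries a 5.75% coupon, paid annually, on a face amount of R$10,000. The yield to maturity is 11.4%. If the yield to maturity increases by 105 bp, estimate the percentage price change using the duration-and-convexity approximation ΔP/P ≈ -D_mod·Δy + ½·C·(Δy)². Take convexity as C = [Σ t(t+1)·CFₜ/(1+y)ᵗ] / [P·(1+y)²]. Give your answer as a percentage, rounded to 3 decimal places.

-5.234%

With y = 0.114:
  t   CF        PV=CF/(1+0.114)^t    t·PV        t(t+1)·PV
  1       575.00       516.1580       516.1580       1,032.3160
  2       575.00       463.3375       926.6750       2,780.0251
  3       575.00       415.9224     1,247.7671       4,991.0684
  4       575.00       373.3594     1,493.4376       7,467.1879
  5       575.00       335.1521     1,675.7603      10,054.5617
  6       575.00       300.8546     1,805.1278      12,635.8945
  7    10,575.00     4,966.8843    34,768.1898     278,145.5187
  Σ                  7,371.6682    42,433.1156     317,106.5721
P = 7,371.6682; D_Mac = 5.75624 yrs; D_mod = 5.16718 yrs; C = 34.66323.
Duration effect: -5.16718 × (+0.0105) = -0.054255
Convexity effect: 0.5 × 34.66323 × (0.0105)² = +0.0019108
ΔP/P ≈ -0.054255 + 0.0019108 = -0.052345 = -5.2345%.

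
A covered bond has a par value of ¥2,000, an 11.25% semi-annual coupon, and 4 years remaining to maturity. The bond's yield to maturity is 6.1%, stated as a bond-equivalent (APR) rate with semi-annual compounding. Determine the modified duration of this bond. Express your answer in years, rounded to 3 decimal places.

Periodic yield y = 0.0305. First find Macaulay duration:
  t   CF        PV=CF/(1+0.0305)^t    t·PV
  1       112.50       109.1703       109.1703
  2       112.50       105.9392       211.8783
  3       112.50       102.8036       308.4109
  4       112.50        99.7609       399.0438
  5       112.50        96.8083       484.0414
  6       112.50        93.9430       563.6582
  7       112.50        91.1626       638.1380
  8     2,112.50     1,661.1649    13,289.3193
  Σ                  2,360.7529    16,003.6602
P = 2,360.7529; Macaulay duration = 16,003.6602 / 2,360.7529 = 6.77905 half-year periods = 3.38952 years.
Modified duration = D_Mac / (1 + y) = 3.38952 / 1.0305 = 3.28920 years.

3.289 years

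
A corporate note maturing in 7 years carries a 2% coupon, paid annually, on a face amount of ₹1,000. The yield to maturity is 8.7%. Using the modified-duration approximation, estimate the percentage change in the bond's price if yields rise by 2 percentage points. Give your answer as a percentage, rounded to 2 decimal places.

Periodic yield y = 0.087. Modified duration first:
  t   CF        PV=CF/(1+0.087)^t    t·PV
  1        20.00        18.3993        18.3993
  2        20.00        16.9266        33.8533
  3        20.00        15.5719        46.7157
  4        20.00        14.3256        57.3023
  5        20.00        13.1790        65.8950
  6        20.00        12.1242        72.7451
  7     1,020.00       568.8442     3,981.9097
  Σ                    659.3708     4,276.8203
P = 659.3708; D_Mac = 6.48621 yrs; D_mod = 6.48621/(1+0.087) = 5.96708 yrs.
ΔP/P ≈ -D_mod · Δy = -5.96708 × (+0.02) = -0.119342 = -11.9342%.

-11.93%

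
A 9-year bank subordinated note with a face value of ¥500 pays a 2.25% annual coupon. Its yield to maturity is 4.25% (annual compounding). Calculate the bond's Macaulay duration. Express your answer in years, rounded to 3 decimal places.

8.171 years

Periodic yield y = 0.0425. Discount each cash flow and weight by its year:
  t   CF        PV=CF/(1+0.0425)^t    t·PV
  1        11.25        10.7914        10.7914
  2        11.25        10.3514        20.7029
  3        11.25         9.9294        29.7883
  4        11.25         9.5246        38.0985
  5        11.25         9.1363        45.6817
  6        11.25         8.7639        52.5832
  7        11.25         8.4066        58.8462
  8        11.25         8.0639        64.5110
  9       511.25       351.5190     3,163.6706
  Σ                    426.4865     3,484.6738
Price P = Σ PV = 426.4865.
Macaulay duration = Σ(t·PV) / P = 3,484.6738 / 426.4865 = 8.17065 years.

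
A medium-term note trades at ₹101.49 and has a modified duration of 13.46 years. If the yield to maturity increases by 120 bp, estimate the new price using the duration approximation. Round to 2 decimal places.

₹85.10

Duration approximation: ΔP/P ≈ -D_mod · Δy = -13.46 × (+0.012) = -0.161520.
New price ≈ 101.49 × (1 - 0.161520) = 85.0973352.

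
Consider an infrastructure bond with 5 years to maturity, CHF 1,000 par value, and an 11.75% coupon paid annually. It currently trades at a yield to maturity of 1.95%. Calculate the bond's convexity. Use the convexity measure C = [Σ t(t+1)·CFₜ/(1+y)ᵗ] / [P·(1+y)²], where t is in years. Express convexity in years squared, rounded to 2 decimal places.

22.93

With y = 0.0195:
  t   CF        PV=CF/(1+0.0195)^t    t·PV        t(t+1)·PV
  1       117.50       115.2526       115.2526         230.5051
  2       117.50       113.0481       226.0963         678.2888
  3       117.50       110.8859       332.6576       1,330.6303
  4       117.50       108.7649       435.0598       2,175.2989
  5     1,117.50     1,014.6386     5,073.1930      30,439.1581
  Σ                  1,462.5901     6,182.2592      34,853.8813
P = 1,462.5901.
Convexity = Σ t(t+1)·PV / [P·(1+y)²] = 34,853.8813 / (1,462.5901 × 1.039380) = 22.92736.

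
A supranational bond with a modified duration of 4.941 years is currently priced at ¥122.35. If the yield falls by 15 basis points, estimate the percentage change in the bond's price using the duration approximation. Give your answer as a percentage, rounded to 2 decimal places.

+0.74%

Duration approximation: ΔP/P ≈ -D_mod · Δy = -4.941 × (-0.0015) = +0.0074115.
As a percentage: +0.74115%.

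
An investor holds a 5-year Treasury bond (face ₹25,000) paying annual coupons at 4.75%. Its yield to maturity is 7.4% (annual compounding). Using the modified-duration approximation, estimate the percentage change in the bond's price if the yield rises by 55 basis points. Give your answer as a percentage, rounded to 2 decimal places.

Periodic yield y = 0.074. Modified duration first:
  t   CF        PV=CF/(1+0.074)^t    t·PV
  1     1,187.50     1,105.6797     1,105.6797
  2     1,187.50     1,029.4969     2,058.9939
  3     1,187.50       958.5632     2,875.6897
  4     1,187.50       892.5170     3,570.0680
  5    26,187.50    18,326.2089    91,631.0447
  Σ                 22,312.4658   101,241.4759
P = 22,312.4658; D_Mac = 4.53744 yrs; D_mod = 4.53744/(1+0.074) = 4.22480 yrs.
ΔP/P ≈ -D_mod · Δy = -4.22480 × (+0.0055) = -0.023236 = -2.3236%.

-2.32%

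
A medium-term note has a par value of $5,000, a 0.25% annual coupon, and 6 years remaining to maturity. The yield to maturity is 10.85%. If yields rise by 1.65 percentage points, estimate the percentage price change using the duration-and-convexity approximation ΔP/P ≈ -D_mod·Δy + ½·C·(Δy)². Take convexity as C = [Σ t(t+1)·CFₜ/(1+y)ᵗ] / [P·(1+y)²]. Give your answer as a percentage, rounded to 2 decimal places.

-8.39%

With y = 0.1085:
  t   CF        PV=CF/(1+0.1085)^t    t·PV        t(t+1)·PV
  1        12.50        11.2765        11.2765          22.5530
  2        12.50        10.1728        20.3455          61.0365
  3        12.50         9.1770        27.5311         110.1246
  4        12.50         8.2788        33.1152         165.5759
  5        12.50         7.4685        37.3423         224.0540
  6     5,012.50     2,701.7191    16,210.3149     113,472.2043
  Σ                  2,748.0927    16,339.9256     114,055.5483
P = 2,748.0927; D_Mac = 5.94591 yrs; D_mod = 5.36393 yrs; C = 33.77642.
Duration effect: -5.36393 × (+0.0165) = -0.088505
Convexity effect: 0.5 × 33.77642 × (0.0165)² = +0.0045978
ΔP/P ≈ -0.088505 + 0.0045978 = -0.083907 = -8.3907%.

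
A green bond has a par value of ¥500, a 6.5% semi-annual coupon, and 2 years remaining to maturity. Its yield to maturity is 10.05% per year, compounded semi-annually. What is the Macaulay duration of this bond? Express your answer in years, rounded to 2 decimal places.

Periodic yield y = 0.05025. Discount each cash flow and weight by its period:
  t   CF        PV=CF/(1+0.05025)^t    t·PV
  1        16.25        15.4725        15.4725
  2        16.25        14.7322        29.4644
  3        16.25        14.0273        42.0820
  4       516.25       424.3159     1,697.2636
  Σ                    468.5480     1,784.2825
Price P = Σ PV = 468.5480.
Macaulay duration = Σ(t·PV) / P = 1,784.2825 / 468.5480 = 3.80811 half-year periods.
In years: 3.80811 / 2 = 1.90406 years.

1.90 years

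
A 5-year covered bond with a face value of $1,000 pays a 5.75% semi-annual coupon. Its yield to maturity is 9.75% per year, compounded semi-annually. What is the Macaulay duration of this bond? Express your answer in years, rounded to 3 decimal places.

Periodic yield y = 0.04875. Discount each cash flow and weight by its period:
  t   CF        PV=CF/(1+0.04875)^t    t·PV
  1        28.75        27.4136        27.4136
  2        28.75        26.1393        52.2786
  3        28.75        24.9242        74.7727
  4        28.75        23.7657        95.0627
  5        28.75        22.6609       113.3047
  6        28.75        21.6076       129.6454
  7        28.75        20.6032       144.2222
  8        28.75        19.6455       157.1636
  9        28.75        18.7323       168.5903
  10    1,028.75       639.1313     6,391.3133
  Σ                    844.6235     7,353.7672
Price P = Σ PV = 844.6235.
Macaulay duration = Σ(t·PV) / P = 7,353.7672 / 844.6235 = 8.70656 half-year periods.
In years: 8.70656 / 2 = 4.35328 years.

4.353 years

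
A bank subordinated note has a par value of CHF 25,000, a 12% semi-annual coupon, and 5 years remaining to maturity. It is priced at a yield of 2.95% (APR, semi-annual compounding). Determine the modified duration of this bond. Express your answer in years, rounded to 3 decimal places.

Periodic yield y = 0.01475. First find Macaulay duration:
  t   CF        PV=CF/(1+0.01475)^t    t·PV
  1     1,500.00     1,478.1966     1,478.1966
  2     1,500.00     1,456.7101     2,913.4203
  3     1,500.00     1,435.5360     4,306.6079
  4     1,500.00     1,414.6696     5,658.6784
  5     1,500.00     1,394.1065     6,970.5326
  6     1,500.00     1,373.8423     8,243.0541
  7     1,500.00     1,353.8727     9,477.1091
  8     1,500.00     1,334.1934    10,673.5470
  9     1,500.00     1,314.8001    11,833.2006
  10   26,500.00    22,890.4997   228,904.9973
  Σ                 35,446.4271   290,459.3439
P = 35,446.4271; Macaulay duration = 290,459.3439 / 35,446.4271 = 8.19432 half-year periods = 4.09716 years.
Modified duration = D_Mac / (1 + y) = 4.09716 / 1.01475 = 4.03761 years.

4.038 years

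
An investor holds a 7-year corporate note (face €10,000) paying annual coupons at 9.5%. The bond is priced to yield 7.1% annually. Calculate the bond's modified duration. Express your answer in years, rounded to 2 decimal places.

Periodic yield y = 0.071. First find Macaulay duration:
  t   CF        PV=CF/(1+0.071)^t    t·PV
  1       950.00       887.0215       887.0215
  2       950.00       828.2180     1,656.4360
  3       950.00       773.3128     2,319.9384
  4       950.00       722.0474     2,888.1897
  5       950.00       674.1806     3,370.9030
  6       950.00       629.4870     3,776.9221
  7    10,950.00     6,774.6650    47,422.6549
  Σ                 11,288.9323    62,322.0655
P = 11,288.9323; Macaulay duration = 62,322.0655 / 11,288.9323 = 5.52063 years.
Modified duration = D_Mac / (1 + y) = 5.52063 / 1.071 = 5.15465 years.

5.15 years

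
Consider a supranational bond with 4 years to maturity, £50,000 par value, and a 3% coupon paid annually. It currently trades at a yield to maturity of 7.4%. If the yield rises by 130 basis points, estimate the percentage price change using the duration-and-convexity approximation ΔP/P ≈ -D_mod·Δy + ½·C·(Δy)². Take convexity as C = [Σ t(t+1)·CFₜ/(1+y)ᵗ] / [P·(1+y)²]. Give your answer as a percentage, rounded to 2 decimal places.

-4.48%

With y = 0.074:
  t   CF        PV=CF/(1+0.074)^t    t·PV        t(t+1)·PV
  1     1,500.00     1,396.6480     1,396.6480       2,793.2961
  2     1,500.00     1,300.4172     2,600.8343       7,802.5030
  3     1,500.00     1,210.8167     3,632.4502      14,529.8008
  4    51,500.00    38,707.0527   154,828.2107     774,141.0537
  Σ                 42,614.9346   162,458.1433     799,266.6536
P = 42,614.9346; D_Mac = 3.81223 yrs; D_mod = 3.54957 yrs; C = 16.26003.
Duration effect: -3.54957 × (+0.013) = -0.046144
Convexity effect: 0.5 × 16.26003 × (0.013)² = +0.0013740
ΔP/P ≈ -0.046144 + 0.0013740 = -0.044770 = -4.4770%.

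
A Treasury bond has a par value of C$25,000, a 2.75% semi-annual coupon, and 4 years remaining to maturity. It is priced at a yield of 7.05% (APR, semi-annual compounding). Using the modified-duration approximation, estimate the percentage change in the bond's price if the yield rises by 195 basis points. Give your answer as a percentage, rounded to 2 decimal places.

-7.15%

Periodic yield y = 0.03525. Modified duration first:
  t   CF        PV=CF/(1+0.03525)^t    t·PV
  1       343.75       332.0454       332.0454
  2       343.75       320.7393       641.4787
  3       343.75       309.8182       929.4547
  4       343.75       299.2690     1,197.0760
  5       343.75       289.0790     1,445.3949
  6       343.75       279.2359     1,675.4155
  7       343.75       269.7280     1,888.0960
  8    25,343.75    19,209.1860   153,673.4883
  Σ                 21,309.1009   161,782.4495
P = 21,309.1009; D_Mac = 7.59218 half-year periods = 3.79609 yrs; D_mod = 3.79609/(1+0.03525) = 3.66683 yrs.
ΔP/P ≈ -D_mod · Δy = -3.66683 × (+0.0195) = -0.071503 = -7.1503%.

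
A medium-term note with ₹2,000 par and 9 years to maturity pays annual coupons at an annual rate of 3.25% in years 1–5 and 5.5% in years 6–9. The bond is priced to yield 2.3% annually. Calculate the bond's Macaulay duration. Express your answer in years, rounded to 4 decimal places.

Periodic yield y = 0.023. Discount each cash flow and weight by its year:
  t   CF        PV=CF/(1+0.023)^t    t·PV
  1        65.00        63.5386        63.5386
  2        65.00        62.1101       124.2202
  3        65.00        60.7137       182.1410
  4        65.00        59.3486       237.3946
  5        65.00        58.0143       290.0716
  6       110.00        95.9707       575.8245
  7       110.00        93.8130       656.6913
  8       110.00        91.7039       733.6309
  9     2,110.00     1,719.4983    15,475.4847
  Σ                  2,304.7113    18,338.9974
Price P = Σ PV = 2,304.7113.
Macaulay duration = Σ(t·PV) / P = 18,338.9974 / 2,304.7113 = 7.95718 years.

7.9572 years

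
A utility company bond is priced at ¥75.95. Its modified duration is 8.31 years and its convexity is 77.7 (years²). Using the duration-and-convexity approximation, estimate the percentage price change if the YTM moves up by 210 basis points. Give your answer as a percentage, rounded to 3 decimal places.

-15.738%

Duration effect: -D_mod·Δy = -8.31 × (+0.021) = -0.174510
Convexity effect: ½·C·(Δy)² = 0.5 × 77.7 × (0.021)² = +0.01713285
ΔP/P ≈ -0.174510 + 0.01713285 = -0.15737715
= -15.737715%.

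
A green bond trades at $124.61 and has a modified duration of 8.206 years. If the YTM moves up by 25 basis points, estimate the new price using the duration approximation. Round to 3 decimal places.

$122.054

Duration approximation: ΔP/P ≈ -D_mod · Δy = -8.206 × (+0.0025) = -0.020515.
New price ≈ 124.61 × (1 - 0.020515) = 122.05362585.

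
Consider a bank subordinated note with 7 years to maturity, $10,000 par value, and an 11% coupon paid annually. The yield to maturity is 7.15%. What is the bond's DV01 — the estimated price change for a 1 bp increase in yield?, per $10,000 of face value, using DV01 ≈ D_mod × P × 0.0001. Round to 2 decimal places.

Periodic yield y = 0.0715.
  t   CF        PV=CF/(1+0.0715)^t    t·PV
  1     1,100.00     1,026.5982     1,026.5982
  2     1,100.00       958.0945     1,916.1889
  3     1,100.00       894.1619     2,682.4857
  4     1,100.00       834.4955     3,337.9819
  5     1,100.00       778.8105     3,894.0526
  6     1,100.00       726.8414     4,361.0482
  7    11,100.00     6,845.0678    47,915.4743
  Σ                 12,064.0697    65,133.8298
P = 12,064.0697; D_Mac = 5.39899 yrs; D_mod = 5.03872 yrs.
DV01 ≈ 5.03872 × 12,064.0697 × 0.0001 = 6.078752.

$6.08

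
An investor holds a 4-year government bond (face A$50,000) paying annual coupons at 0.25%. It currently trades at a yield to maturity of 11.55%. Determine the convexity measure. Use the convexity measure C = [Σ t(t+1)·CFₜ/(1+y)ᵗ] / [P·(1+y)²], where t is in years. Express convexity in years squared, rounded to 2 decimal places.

15.97

With y = 0.1155:
  t   CF        PV=CF/(1+0.1155)^t    t·PV        t(t+1)·PV
  1       125.00       112.0574       112.0574         224.1147
  2       125.00       100.4548       200.9097         602.7290
  3       125.00        90.0536       270.1609       1,080.6437
  4    50,125.00    32,372.4886   129,489.9546     647,449.7728
  Σ                 32,675.0545   130,073.0825     649,357.2603
P = 32,675.0545.
Convexity = Σ t(t+1)·PV / [P·(1+y)²] = 649,357.2603 / (32,675.0545 × 1.244340) = 15.97086.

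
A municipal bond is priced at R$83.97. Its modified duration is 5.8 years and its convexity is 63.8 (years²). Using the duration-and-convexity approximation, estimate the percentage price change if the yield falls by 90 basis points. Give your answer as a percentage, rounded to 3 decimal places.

+5.478%

Duration effect: -D_mod·Δy = -5.8 × (-0.009) = +0.052200
Convexity effect: ½·C·(Δy)² = 0.5 × 63.8 × (-0.009)² = +0.0025839
ΔP/P ≈ +0.052200 + 0.0025839 = +0.0547839
= +5.47839%.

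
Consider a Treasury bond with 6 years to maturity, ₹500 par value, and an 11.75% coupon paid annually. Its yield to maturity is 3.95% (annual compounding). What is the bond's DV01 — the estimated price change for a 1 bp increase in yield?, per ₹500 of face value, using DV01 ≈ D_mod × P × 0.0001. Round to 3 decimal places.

₹0.329

Periodic yield y = 0.0395.
  t   CF        PV=CF/(1+0.0395)^t    t·PV
  1        58.75        56.5176        56.5176
  2        58.75        54.3699       108.7399
  3        58.75        52.3039       156.9118
  4        58.75        50.3164       201.2658
  5        58.75        48.4045       242.0223
  6       558.75       442.8642     2,657.1852
  Σ                    704.7765     3,422.6425
P = 704.7765; D_Mac = 4.85635 yrs; D_mod = 4.67181 yrs.
DV01 ≈ 4.67181 × 704.7765 × 0.0001 = 0.329259.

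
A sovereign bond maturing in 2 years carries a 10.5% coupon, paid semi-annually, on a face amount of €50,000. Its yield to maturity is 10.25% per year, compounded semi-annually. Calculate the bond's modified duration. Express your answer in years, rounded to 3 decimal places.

1.765 years

Periodic yield y = 0.05125. First find Macaulay duration:
  t   CF        PV=CF/(1+0.05125)^t    t·PV
  1     2,625.00     2,497.0273     2,497.0273
  2     2,625.00     2,375.2936     4,750.5871
  3     2,625.00     2,259.4945     6,778.4834
  4    52,625.00    43,089.1645   172,356.6582
  Σ                 50,220.9799   186,382.7560
P = 50,220.9799; Macaulay duration = 186,382.7560 / 50,220.9799 = 3.71125 half-year periods = 1.85563 years.
Modified duration = D_Mac / (1 + y) = 1.85563 / 1.05125 = 1.76516 years.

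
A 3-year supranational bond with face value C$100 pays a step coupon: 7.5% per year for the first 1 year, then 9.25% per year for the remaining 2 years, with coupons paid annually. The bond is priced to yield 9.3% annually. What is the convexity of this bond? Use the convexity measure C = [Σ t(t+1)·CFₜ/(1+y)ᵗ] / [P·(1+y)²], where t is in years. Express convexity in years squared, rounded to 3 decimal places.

With y = 0.093:
  t   CF        PV=CF/(1+0.093)^t    t·PV        t(t+1)·PV
  1         7.50         6.8618         6.8618          13.7237
  2         9.25         7.7429        15.4857          46.4572
  3       109.25        83.6683       251.0049       1,004.0196
  Σ                     98.2730       273.3525       1,064.2005
P = 98.2730.
Convexity = Σ t(t+1)·PV / [P·(1+y)²] = 1,064.2005 / (98.2730 × 1.194649) = 9.06460.

9.065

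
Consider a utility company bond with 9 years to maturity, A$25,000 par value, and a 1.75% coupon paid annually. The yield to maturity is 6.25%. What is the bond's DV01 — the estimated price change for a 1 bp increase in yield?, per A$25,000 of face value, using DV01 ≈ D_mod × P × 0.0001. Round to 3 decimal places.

A$13.545

Periodic yield y = 0.0625.
  t   CF        PV=CF/(1+0.0625)^t    t·PV
  1       437.50       411.7647       411.7647
  2       437.50       387.5433       775.0865
  3       437.50       364.7466     1,094.2398
  4       437.50       343.2909     1,373.1636
  5       437.50       323.0973     1,615.4866
  6       437.50       304.0916     1,824.5496
  7       437.50       286.2039     2,003.4270
  8       437.50       269.3683     2,154.9467
  9    25,437.50    14,740.5598   132,665.0385
  Σ                 17,430.6664   143,917.7031
P = 17,430.6664; D_Mac = 8.25658 yrs; D_mod = 7.77090 yrs.
DV01 ≈ 7.77090 × 17,430.6664 × 0.0001 = 13.545196.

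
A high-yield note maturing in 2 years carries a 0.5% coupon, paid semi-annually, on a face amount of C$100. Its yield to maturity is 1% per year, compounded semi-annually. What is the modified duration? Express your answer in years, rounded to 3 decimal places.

Periodic yield y = 0.005. First find Macaulay duration:
  t   CF        PV=CF/(1+0.005)^t    t·PV
  1         0.25         0.2488         0.2488
  2         0.25         0.2475         0.4950
  3         0.25         0.2463         0.7389
  4       100.25        98.2698       393.0793
  Σ                     99.0124       394.5619
P = 99.0124; Macaulay duration = 394.5619 / 99.0124 = 3.98498 half-year periods = 1.99249 years.
Modified duration = D_Mac / (1 + y) = 1.99249 / 1.005 = 1.98257 years.

1.983 years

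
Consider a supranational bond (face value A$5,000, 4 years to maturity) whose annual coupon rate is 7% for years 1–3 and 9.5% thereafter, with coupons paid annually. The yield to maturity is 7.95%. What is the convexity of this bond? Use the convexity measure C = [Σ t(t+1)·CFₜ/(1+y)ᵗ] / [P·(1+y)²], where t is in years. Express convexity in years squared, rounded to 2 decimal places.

With y = 0.0795:
  t   CF        PV=CF/(1+0.0795)^t    t·PV        t(t+1)·PV
  1       350.00       324.2242       324.2242         648.4484
  2       350.00       300.3466       600.6932       1,802.0797
  3       350.00       278.2275       834.6826       3,338.7304
  4     5,475.00     4,031.7495    16,126.9979      80,634.9893
  Σ                  4,934.5478    17,886.5979      86,424.2477
P = 4,934.5478.
Convexity = Σ t(t+1)·PV / [P·(1+y)²] = 86,424.2477 / (4,934.5478 × 1.165320) = 15.02945.

15.03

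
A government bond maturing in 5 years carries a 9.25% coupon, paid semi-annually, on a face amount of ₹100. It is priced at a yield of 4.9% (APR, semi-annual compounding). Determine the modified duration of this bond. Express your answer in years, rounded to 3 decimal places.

4.099 years

Periodic yield y = 0.0245. First find Macaulay duration:
  t   CF        PV=CF/(1+0.0245)^t    t·PV
  1        4.625         4.5144         4.5144
  2        4.625         4.4064         8.8129
  3        4.625         4.3011        12.9032
  4        4.625         4.1982        16.7928
  5        4.625         4.0978        20.4891
  6        4.625         3.9998        23.9989
  7        4.625         3.9042        27.3291
  8        4.625         3.8108        30.4864
  9        4.625         3.7197        33.4770
  10     104.625        82.1327       821.3265
  Σ                    119.0850     1,000.1303
P = 119.0850; Macaulay duration = 1,000.1303 / 119.0850 = 8.39846 half-year periods = 4.19923 years.
Modified duration = D_Mac / (1 + y) = 4.19923 / 1.0245 = 4.09881 years.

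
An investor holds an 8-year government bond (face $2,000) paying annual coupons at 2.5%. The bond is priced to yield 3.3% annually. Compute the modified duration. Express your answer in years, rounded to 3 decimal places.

7.093 years

Periodic yield y = 0.033. First find Macaulay duration:
  t   CF        PV=CF/(1+0.033)^t    t·PV
  1        50.00        48.4027        48.4027
  2        50.00        46.8564        93.7129
  3        50.00        45.3596       136.0787
  4        50.00        43.9105       175.6421
  5        50.00        42.5078       212.5389
  6        50.00        41.1498       246.8990
  7        50.00        39.8353       278.8469
  8     2,050.00     1,581.0707    12,648.5656
  Σ                  1,889.0928    13,840.6868
P = 1,889.0928; Macaulay duration = 13,840.6868 / 1,889.0928 = 7.32663 years.
Modified duration = D_Mac / (1 + y) = 7.32663 / 1.033 = 7.09258 years.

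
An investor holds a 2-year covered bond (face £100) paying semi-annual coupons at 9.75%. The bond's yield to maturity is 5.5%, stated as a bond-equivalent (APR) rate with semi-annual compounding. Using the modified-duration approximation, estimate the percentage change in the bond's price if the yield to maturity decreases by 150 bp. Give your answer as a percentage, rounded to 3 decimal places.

+2.731%

Periodic yield y = 0.0275. Modified duration first:
  t   CF        PV=CF/(1+0.0275)^t    t·PV
  1        4.875         4.7445         4.7445
  2        4.875         4.6175         9.2351
  3        4.875         4.4940        13.4819
  4      104.875        94.0903       376.3610
  Σ                    107.9463       403.8225
P = 107.9463; D_Mac = 3.74096 half-year periods = 1.87048 yrs; D_mod = 1.87048/(1+0.0275) = 1.82042 yrs.
ΔP/P ≈ -D_mod · Δy = -1.82042 × (-0.015) = +0.027306 = +2.7306%.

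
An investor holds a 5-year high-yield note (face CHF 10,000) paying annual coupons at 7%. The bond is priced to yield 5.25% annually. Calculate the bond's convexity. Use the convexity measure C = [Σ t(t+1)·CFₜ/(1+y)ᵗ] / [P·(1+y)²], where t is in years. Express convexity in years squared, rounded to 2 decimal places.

22.86

With y = 0.0525:
  t   CF        PV=CF/(1+0.0525)^t    t·PV        t(t+1)·PV
  1       700.00       665.0831       665.0831       1,330.1663
  2       700.00       631.9080     1,263.8159       3,791.4478
  3       700.00       600.3876     1,801.1629       7,204.6514
  4       700.00       570.4395     2,281.7582      11,408.7908
  5    10,700.00     8,284.6326    41,423.1632     248,538.9790
  Σ                 10,752.4509    47,434.9832     272,274.0353
P = 10,752.4509.
Convexity = Σ t(t+1)·PV / [P·(1+y)²] = 272,274.0353 / (10,752.4509 × 1.107756) = 22.85886.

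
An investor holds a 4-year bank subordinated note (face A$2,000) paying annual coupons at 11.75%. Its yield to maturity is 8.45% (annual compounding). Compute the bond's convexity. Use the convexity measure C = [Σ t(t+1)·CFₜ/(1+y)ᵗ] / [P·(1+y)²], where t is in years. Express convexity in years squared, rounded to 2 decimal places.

With y = 0.0845:
  t   CF        PV=CF/(1+0.0845)^t    t·PV        t(t+1)·PV
  1       235.00       216.6897       216.6897         433.3794
  2       235.00       199.8061       399.6122       1,198.8366
  3       235.00       184.2380       552.7140       2,210.8559
  4     2,235.00     1,615.6947     6,462.7788      32,313.8941
  Σ                  2,216.4285     7,631.7947      36,156.9661
P = 2,216.4285.
Convexity = Σ t(t+1)·PV / [P·(1+y)²] = 36,156.9661 / (2,216.4285 × 1.176140) = 13.87009.

13.87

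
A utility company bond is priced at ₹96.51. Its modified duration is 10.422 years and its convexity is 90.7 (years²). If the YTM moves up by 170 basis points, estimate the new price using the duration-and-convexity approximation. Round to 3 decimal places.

₹80.676

Duration effect: -D_mod·Δy = -10.422 × (+0.017) = -0.177174
Convexity effect: ½·C·(Δy)² = 0.5 × 90.7 × (0.017)² = +0.01310615
ΔP/P ≈ -0.177174 + 0.01310615 = -0.16406785
New price ≈ 96.51 × (1 - 0.16406785) = 80.6758117965.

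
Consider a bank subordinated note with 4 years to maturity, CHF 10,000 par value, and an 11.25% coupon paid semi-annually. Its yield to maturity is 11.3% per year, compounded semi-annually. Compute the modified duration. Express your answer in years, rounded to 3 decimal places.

3.150 years

Periodic yield y = 0.0565. First find Macaulay duration:
  t   CF        PV=CF/(1+0.0565)^t    t·PV
  1       562.50       532.4184       532.4184
  2       562.50       503.9454     1,007.8909
  3       562.50       476.9952     1,430.9856
  4       562.50       451.4862     1,805.9450
  5       562.50       427.3415     2,136.7073
  6       562.50       404.4879     2,426.9273
  7       562.50       382.8565     2,679.9955
  8    10,562.50     6,804.7271    54,437.8166
  Σ                  9,984.2582    66,458.6864
P = 9,984.2582; Macaulay duration = 66,458.6864 / 9,984.2582 = 6.65635 half-year periods = 3.32817 years.
Modified duration = D_Mac / (1 + y) = 3.32817 / 1.0565 = 3.15019 years.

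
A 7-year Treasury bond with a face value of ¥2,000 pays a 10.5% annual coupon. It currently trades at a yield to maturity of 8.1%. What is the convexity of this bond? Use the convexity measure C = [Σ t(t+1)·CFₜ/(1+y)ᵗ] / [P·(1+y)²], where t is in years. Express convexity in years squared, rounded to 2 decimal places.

33.51

With y = 0.081:
  t   CF        PV=CF/(1+0.081)^t    t·PV        t(t+1)·PV
  1       210.00       194.2646       194.2646         388.5291
  2       210.00       179.7082       359.4164       1,078.2492
  3       210.00       166.2426       498.7277       1,994.9107
  4       210.00       153.7859       615.1436       3,075.7180
  5       210.00       142.2626       711.3131       4,267.8788
  6       210.00       131.6028       789.6168       5,527.3176
  7     2,210.00     1,281.1867     8,968.3068      71,746.4543
  Σ                  2,249.0533    12,136.7890      88,079.0578
P = 2,249.0533.
Convexity = Σ t(t+1)·PV / [P·(1+y)²] = 88,079.0578 / (2,249.0533 × 1.168561) = 33.51363.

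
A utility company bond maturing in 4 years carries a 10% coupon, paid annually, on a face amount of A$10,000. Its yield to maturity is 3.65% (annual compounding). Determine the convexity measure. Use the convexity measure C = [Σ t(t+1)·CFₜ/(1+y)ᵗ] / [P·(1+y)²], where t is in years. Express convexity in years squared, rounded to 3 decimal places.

With y = 0.0365:
  t   CF        PV=CF/(1+0.0365)^t    t·PV        t(t+1)·PV
  1     1,000.00       964.7853       964.7853       1,929.5707
  2     1,000.00       930.8107     1,861.6215       5,584.8645
  3     1,000.00       898.0326     2,694.0977      10,776.3907
  4    11,000.00     9,530.4950    38,121.9801     190,609.9007
  Σ                 12,324.1237    43,642.4846     208,900.7265
P = 12,324.1237.
Convexity = Σ t(t+1)·PV / [P·(1+y)²] = 208,900.7265 / (12,324.1237 × 1.074332) = 15.77776.

15.778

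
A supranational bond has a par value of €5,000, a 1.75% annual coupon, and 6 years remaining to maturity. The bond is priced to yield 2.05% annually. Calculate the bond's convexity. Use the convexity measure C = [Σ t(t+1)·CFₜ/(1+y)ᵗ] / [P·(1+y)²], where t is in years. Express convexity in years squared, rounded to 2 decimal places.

38.05

With y = 0.0205:
  t   CF        PV=CF/(1+0.0205)^t    t·PV        t(t+1)·PV
  1        87.50        85.7423        85.7423         171.4846
  2        87.50        84.0199       168.0398         504.1193
  3        87.50        82.3321       246.9962         987.9848
  4        87.50        80.6782       322.7127       1,613.5633
  5        87.50        79.0575       395.2874       2,371.7246
  6     5,087.50     4,504.2902    27,025.7415     189,180.1904
  Σ                  4,916.1201    28,244.5198     194,829.0670
P = 4,916.1201.
Convexity = Σ t(t+1)·PV / [P·(1+y)²] = 194,829.0670 / (4,916.1201 × 1.041420) = 38.05443.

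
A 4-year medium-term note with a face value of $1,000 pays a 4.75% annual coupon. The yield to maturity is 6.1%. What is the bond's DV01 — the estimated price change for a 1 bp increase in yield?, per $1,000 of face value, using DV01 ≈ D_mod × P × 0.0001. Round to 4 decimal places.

Periodic yield y = 0.061.
  t   CF        PV=CF/(1+0.061)^t    t·PV
  1        47.50        44.7691        44.7691
  2        47.50        42.1952        84.3904
  3        47.50        39.7693       119.3078
  4     1,047.50       826.5945     3,306.3779
  Σ                    953.3280     3,554.8451
P = 953.3280; D_Mac = 3.72888 yrs; D_mod = 3.51450 yrs.
DV01 ≈ 3.51450 × 953.3280 × 0.0001 = 0.335047.

$0.3350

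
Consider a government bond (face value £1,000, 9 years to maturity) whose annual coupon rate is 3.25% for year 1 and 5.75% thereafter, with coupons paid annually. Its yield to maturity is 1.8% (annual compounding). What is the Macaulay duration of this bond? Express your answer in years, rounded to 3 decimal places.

Periodic yield y = 0.018. Discount each cash flow and weight by its year:
  t   CF        PV=CF/(1+0.018)^t    t·PV
  1        32.50        31.9253        31.9253
  2        57.50        55.4846       110.9692
  3        57.50        54.5035       163.5105
  4        57.50        53.5398       214.1592
  5        57.50        52.5931       262.9656
  6        57.50        51.6632       309.9791
  7        57.50        50.7497       355.2478
  8        57.50        49.8523       398.8188
  9     1,057.50       900.6382     8,105.7440
  Σ                  1,300.9498     9,953.3196
Price P = Σ PV = 1,300.9498.
Macaulay duration = Σ(t·PV) / P = 9,953.3196 / 1,300.9498 = 7.65081 years.

7.651 years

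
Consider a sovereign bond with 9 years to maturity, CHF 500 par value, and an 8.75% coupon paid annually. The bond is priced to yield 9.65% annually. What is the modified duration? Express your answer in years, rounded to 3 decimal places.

5.942 years

Periodic yield y = 0.0965. First find Macaulay duration:
  t   CF        PV=CF/(1+0.0965)^t    t·PV
  1        43.75        39.8997        39.8997
  2        43.75        36.3882        72.7764
  3        43.75        33.1858        99.5574
  4        43.75        30.2652       121.0608
  5        43.75        27.6016       138.0082
  6        43.75        25.1725       151.0350
  7        43.75        22.9571       160.6999
  8        43.75        20.9367       167.4939
  9       543.75       237.3130     2,135.8171
  Σ                    473.7199     3,086.3483
P = 473.7199; Macaulay duration = 3,086.3483 / 473.7199 = 6.51513 years.
Modified duration = D_Mac / (1 + y) = 6.51513 / 1.0965 = 5.94175 years.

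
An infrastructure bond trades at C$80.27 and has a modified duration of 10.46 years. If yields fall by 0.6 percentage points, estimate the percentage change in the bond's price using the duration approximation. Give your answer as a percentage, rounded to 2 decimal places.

Duration approximation: ΔP/P ≈ -D_mod · Δy = -10.46 × (-0.006) = +0.062760.
As a percentage: +6.2760%.

+6.28%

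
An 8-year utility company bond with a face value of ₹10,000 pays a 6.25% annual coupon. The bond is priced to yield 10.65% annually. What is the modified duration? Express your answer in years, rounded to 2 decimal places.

5.69 years

Periodic yield y = 0.1065. First find Macaulay duration:
  t   CF        PV=CF/(1+0.1065)^t    t·PV
  1       625.00       564.8441       564.8441
  2       625.00       510.4782     1,020.9564
  3       625.00       461.3449     1,384.0348
  4       625.00       416.9408     1,667.7630
  5       625.00       376.8104     1,884.0522
  6       625.00       340.5426     2,043.2559
  7       625.00       307.7656     2,154.3593
  8    10,625.00     4,728.4368    37,827.4947
  Σ                  7,707.1635    48,546.7604
P = 7,707.1635; Macaulay duration = 48,546.7604 / 7,707.1635 = 6.29891 years.
Modified duration = D_Mac / (1 + y) = 6.29891 / 1.1065 = 5.69265 years.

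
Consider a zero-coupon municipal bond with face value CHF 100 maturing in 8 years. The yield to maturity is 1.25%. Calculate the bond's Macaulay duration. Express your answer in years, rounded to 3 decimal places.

8.000 years

A zero-coupon bond has a single cash flow at maturity, so its Macaulay duration equals its maturity: 8 years.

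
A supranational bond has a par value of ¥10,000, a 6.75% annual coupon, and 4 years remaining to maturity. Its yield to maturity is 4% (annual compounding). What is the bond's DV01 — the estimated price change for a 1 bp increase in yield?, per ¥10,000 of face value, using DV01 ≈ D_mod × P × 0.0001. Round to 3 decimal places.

Periodic yield y = 0.04.
  t   CF        PV=CF/(1+0.04)^t    t·PV
  1       675.00       649.0385       649.0385
  2       675.00       624.0754     1,248.1509
  3       675.00       600.0725     1,800.2176
  4    10,675.00     9,125.0347    36,500.1390
  Σ                 10,998.2212    40,197.5459
P = 10,998.2212; D_Mac = 3.65491 yrs; D_mod = 3.51434 yrs.
DV01 ≈ 3.51434 × 10,998.2212 × 0.0001 = 3.865149.

¥3.865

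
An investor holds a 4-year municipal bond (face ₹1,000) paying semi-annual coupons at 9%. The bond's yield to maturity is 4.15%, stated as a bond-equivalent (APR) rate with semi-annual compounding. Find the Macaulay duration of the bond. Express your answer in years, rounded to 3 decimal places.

3.496 years

Periodic yield y = 0.02075. Discount each cash flow and weight by its period:
  t   CF        PV=CF/(1+0.02075)^t    t·PV
  1        45.00        44.0852        44.0852
  2        45.00        43.1891        86.3781
  3        45.00        42.3111       126.9333
  4        45.00        41.4510       165.8040
  5        45.00        40.6084       203.0419
  6        45.00        39.7829       238.6973
  7        45.00        38.9742       272.8191
  8     1,045.00       886.6683     7,093.3464
  Σ                  1,177.0701     8,231.1053
Price P = Σ PV = 1,177.0701.
Macaulay duration = Σ(t·PV) / P = 8,231.1053 / 1,177.0701 = 6.99288 half-year periods.
In years: 6.99288 / 2 = 3.49644 years.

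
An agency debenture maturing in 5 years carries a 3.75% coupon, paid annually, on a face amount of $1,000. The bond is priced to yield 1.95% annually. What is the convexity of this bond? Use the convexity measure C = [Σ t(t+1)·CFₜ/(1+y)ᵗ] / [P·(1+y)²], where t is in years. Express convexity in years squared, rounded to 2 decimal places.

With y = 0.0195:
  t   CF        PV=CF/(1+0.0195)^t    t·PV        t(t+1)·PV
  1        37.50        36.7827        36.7827          73.5655
  2        37.50        36.0792        72.1584         216.4752
  3        37.50        35.3891       106.1673         424.6693
  4        37.50        34.7122       138.8489         694.2443
  5     1,037.50       942.0023     4,710.0114      28,260.0685
  Σ                  1,084.9655     5,063.9687      29,669.0227
P = 1,084.9655.
Convexity = Σ t(t+1)·PV / [P·(1+y)²] = 29,669.0227 / (1,084.9655 × 1.039380) = 26.30951.

26.31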